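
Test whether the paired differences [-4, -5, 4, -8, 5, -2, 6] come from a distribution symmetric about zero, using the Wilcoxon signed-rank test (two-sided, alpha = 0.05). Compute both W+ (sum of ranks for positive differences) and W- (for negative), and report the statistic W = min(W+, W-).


Step 1: Drop any zero differences (none here) and take |d_i|.
|d| = [4, 5, 4, 8, 5, 2, 6]
Step 2: Midrank |d_i| (ties get averaged ranks).
ranks: |4|->2.5, |5|->4.5, |4|->2.5, |8|->7, |5|->4.5, |2|->1, |6|->6
Step 3: Attach original signs; sum ranks with positive sign and with negative sign.
W+ = 2.5 + 4.5 + 6 = 13
W- = 2.5 + 4.5 + 7 + 1 = 15
(Check: W+ + W- = 28 should equal n(n+1)/2 = 28.)
Step 4: Test statistic W = min(W+, W-) = 13.
Step 5: Ties in |d|, so use the tie-corrected normal approximation.
        E[W] = n(n+1)/4 = 7*8/4 = 14.
        Tie groups: |d|=4 (t=2), |d|=5 (t=2); sum(t^3 - t) = 12.
        Var[W] = n(n+1)(2n+1)/24 - sum(t^3-t)/48 = 840/24 - 12/48 = 34.75.
        z = (W - E[W]) / sqrt(Var[W]) = (13 - 14) / 5.8949 = -0.1696.
        Two-sided p = 2*Phi(z) = 0.865295.
Step 6: alpha = 0.05. fail to reject H0.

W+ = 13, W- = 15, W = min = 13, p = 0.865295, fail to reject H0.


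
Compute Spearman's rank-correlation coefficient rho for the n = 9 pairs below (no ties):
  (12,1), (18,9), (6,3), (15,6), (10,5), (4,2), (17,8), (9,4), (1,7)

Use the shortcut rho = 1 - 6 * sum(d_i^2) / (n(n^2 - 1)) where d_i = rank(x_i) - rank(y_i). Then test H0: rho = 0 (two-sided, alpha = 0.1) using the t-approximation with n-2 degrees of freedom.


Step 1: Rank x and y separately (midranks; no ties here).
rank(x): 12->6, 18->9, 6->3, 15->7, 10->5, 4->2, 17->8, 9->4, 1->1
rank(y): 1->1, 9->9, 3->3, 6->6, 5->5, 2->2, 8->8, 4->4, 7->7
Step 2: d_i = R_x(i) - R_y(i); compute d_i^2.
  (6-1)^2=25, (9-9)^2=0, (3-3)^2=0, (7-6)^2=1, (5-5)^2=0, (2-2)^2=0, (8-8)^2=0, (4-4)^2=0, (1-7)^2=36
sum(d^2) = 62.
Step 3: rho = 1 - 6*62 / (9*(9^2 - 1)) = 1 - 372/720 = 0.483333.
Step 4: Under H0, t = rho * sqrt((n-2)/(1-rho^2)) = 1.4607 ~ t(7).
Step 5: Two-sided p-value from the t-distribution with 7 df = 0.187470.
Step 6: alpha = 0.1. fail to reject H0.

rho = 0.4833, p = 0.187470, fail to reject H0 at alpha = 0.1.


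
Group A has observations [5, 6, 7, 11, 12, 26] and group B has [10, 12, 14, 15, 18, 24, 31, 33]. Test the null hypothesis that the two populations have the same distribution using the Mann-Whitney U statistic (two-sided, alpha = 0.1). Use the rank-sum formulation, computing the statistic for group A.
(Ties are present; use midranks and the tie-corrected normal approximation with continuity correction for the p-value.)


Step 1: Combine and sort all 14 observations; assign midranks.
sorted (value, group): (5,X), (6,X), (7,X), (10,Y), (11,X), (12,X), (12,Y), (14,Y), (15,Y), (18,Y), (24,Y), (26,X), (31,Y), (33,Y)
ranks: 5->1, 6->2, 7->3, 10->4, 11->5, 12->6.5, 12->6.5, 14->8, 15->9, 18->10, 24->11, 26->12, 31->13, 33->14
Step 2: Rank sum for X: R1 = 1 + 2 + 3 + 5 + 6.5 + 12 = 29.5.
Step 3: U_X = R1 - n1(n1+1)/2 = 29.5 - 6*7/2 = 29.5 - 21 = 8.5.
       U_Y = n1*n2 - U_X = 48 - 8.5 = 39.5.
Step 4: Ties are present, so use the tie-corrected normal approximation (with continuity correction) for the p-value.
Step 5: p-value = 0.052547; compare to alpha = 0.1. reject H0.

U_X = 8.5, p = 0.052547, reject H0 at alpha = 0.1.


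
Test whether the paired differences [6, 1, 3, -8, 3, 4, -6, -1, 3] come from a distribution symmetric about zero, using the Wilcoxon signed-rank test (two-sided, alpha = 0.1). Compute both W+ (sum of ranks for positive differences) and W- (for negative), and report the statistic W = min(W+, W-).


Step 1: Drop any zero differences (none here) and take |d_i|.
|d| = [6, 1, 3, 8, 3, 4, 6, 1, 3]
Step 2: Midrank |d_i| (ties get averaged ranks).
ranks: |6|->7.5, |1|->1.5, |3|->4, |8|->9, |3|->4, |4|->6, |6|->7.5, |1|->1.5, |3|->4
Step 3: Attach original signs; sum ranks with positive sign and with negative sign.
W+ = 7.5 + 1.5 + 4 + 4 + 6 + 4 = 27
W- = 9 + 7.5 + 1.5 = 18
(Check: W+ + W- = 45 should equal n(n+1)/2 = 45.)
Step 4: Test statistic W = min(W+, W-) = 18.
Step 5: Ties in |d|, so use the tie-corrected normal approximation.
        E[W] = n(n+1)/4 = 9*10/4 = 22.5.
        Tie groups: |d|=1 (t=2), |d|=3 (t=3), |d|=6 (t=2); sum(t^3 - t) = 36.
        Var[W] = n(n+1)(2n+1)/24 - sum(t^3-t)/48 = 1710/24 - 36/48 = 70.5.
        z = (W - E[W]) / sqrt(Var[W]) = (18 - 22.5) / 8.3964 = -0.5359.
        Two-sided p = 2*Phi(z) = 0.591998.
Step 6: alpha = 0.1. fail to reject H0.

W+ = 27, W- = 18, W = min = 18, p = 0.591998, fail to reject H0.


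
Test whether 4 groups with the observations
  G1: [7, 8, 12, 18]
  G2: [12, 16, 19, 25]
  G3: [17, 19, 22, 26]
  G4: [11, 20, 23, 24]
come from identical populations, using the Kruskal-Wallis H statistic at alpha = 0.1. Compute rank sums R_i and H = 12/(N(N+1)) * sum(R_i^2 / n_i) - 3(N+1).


Step 1: Combine all N = 16 observations and assign midranks.
sorted (value, group, rank): (7,G1,1), (8,G1,2), (11,G4,3), (12,G1,4.5), (12,G2,4.5), (16,G2,6), (17,G3,7), (18,G1,8), (19,G2,9.5), (19,G3,9.5), (20,G4,11), (22,G3,12), (23,G4,13), (24,G4,14), (25,G2,15), (26,G3,16)
Step 2: Sum ranks within each group.
R_1 = 15.5 (n_1 = 4)
R_2 = 35 (n_2 = 4)
R_3 = 44.5 (n_3 = 4)
R_4 = 41 (n_4 = 4)
Step 3: H = 12/(N(N+1)) * sum(R_i^2/n_i) - 3(N+1)
     = 12/(16*17) * (15.5^2/4 + 35^2/4 + 44.5^2/4 + 41^2/4) - 3*17
     = 0.044118 * 1281.62 - 51
     = 5.542279.
Step 4: Ties present; correction factor C = 1 - 12/(16^3 - 16) = 0.997059. Corrected H = 5.542279 / 0.997059 = 5.558628.
Step 5: Under H0, H ~ chi^2(3); p-value = 0.135174.
Step 6: alpha = 0.1. fail to reject H0.

H = 5.5586, df = 3, p = 0.135174, fail to reject H0.


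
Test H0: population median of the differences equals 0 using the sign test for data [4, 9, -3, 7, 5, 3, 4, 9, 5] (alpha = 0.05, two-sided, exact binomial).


Step 1: Discard zero differences. Original n = 9; n_eff = number of nonzero differences = 9.
Nonzero differences (with sign): +4, +9, -3, +7, +5, +3, +4, +9, +5
Step 2: Count signs: positive = 8, negative = 1.
Step 3: Under H0: P(positive) = 0.5, so the number of positives S ~ Bin(9, 0.5).
Step 4: Two-sided exact p-value = sum of Bin(9,0.5) probabilities at or below the observed probability = 0.039062.
Step 5: alpha = 0.05. reject H0.

n_eff = 9, pos = 8, neg = 1, p = 0.039062, reject H0.


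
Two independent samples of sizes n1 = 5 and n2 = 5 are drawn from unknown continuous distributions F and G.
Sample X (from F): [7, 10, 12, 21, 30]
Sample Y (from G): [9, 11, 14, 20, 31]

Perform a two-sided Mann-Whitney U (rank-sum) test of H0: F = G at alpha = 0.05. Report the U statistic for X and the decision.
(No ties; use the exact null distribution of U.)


Step 1: Combine and sort all 10 observations; assign midranks.
sorted (value, group): (7,X), (9,Y), (10,X), (11,Y), (12,X), (14,Y), (20,Y), (21,X), (30,X), (31,Y)
ranks: 7->1, 9->2, 10->3, 11->4, 12->5, 14->6, 20->7, 21->8, 30->9, 31->10
Step 2: Rank sum for X: R1 = 1 + 3 + 5 + 8 + 9 = 26.
Step 3: U_X = R1 - n1(n1+1)/2 = 26 - 5*6/2 = 26 - 15 = 11.
       U_Y = n1*n2 - U_X = 25 - 11 = 14.
Step 4: No ties, so the exact null distribution of U (based on enumerating the C(10,5) = 252 equally likely rank assignments) gives the two-sided p-value.
Step 5: p-value = 0.841270; compare to alpha = 0.05. fail to reject H0.

U_X = 11, p = 0.841270, fail to reject H0 at alpha = 0.05.


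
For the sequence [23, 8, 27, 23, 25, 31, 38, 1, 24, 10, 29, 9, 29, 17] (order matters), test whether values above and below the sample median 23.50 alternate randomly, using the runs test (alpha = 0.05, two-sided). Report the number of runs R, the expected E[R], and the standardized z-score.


Step 1: Compute median = 23.50; label A = above, B = below.
Labels in order: BBABAAABABABAB  (n_A = 7, n_B = 7)
Step 2: Count runs R = 11.
Step 3: Under H0 (random ordering), E[R] = 2*n_A*n_B/(n_A+n_B) + 1 = 2*7*7/14 + 1 = 8.0000.
        Var[R] = 2*n_A*n_B*(2*n_A*n_B - n_A - n_B) / ((n_A+n_B)^2 * (n_A+n_B-1)) = 8232/2548 = 3.2308.
        SD[R] = 1.7974.
Step 4: Continuity-corrected z = (R - 0.5 - E[R]) / SD[R] = (11 - 0.5 - 8.0000) / 1.7974 = 1.3909.
Step 5: Two-sided p-value via normal approximation = 2*(1 - Phi(|z|)) = 0.164264.
Step 6: alpha = 0.05. fail to reject H0.

R = 11, z = 1.3909, p = 0.164264, fail to reject H0.


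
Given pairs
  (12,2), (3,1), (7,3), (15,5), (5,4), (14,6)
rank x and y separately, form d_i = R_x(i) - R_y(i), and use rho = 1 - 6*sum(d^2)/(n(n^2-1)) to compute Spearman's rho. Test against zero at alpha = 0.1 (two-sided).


Step 1: Rank x and y separately (midranks; no ties here).
rank(x): 12->4, 3->1, 7->3, 15->6, 5->2, 14->5
rank(y): 2->2, 1->1, 3->3, 5->5, 4->4, 6->6
Step 2: d_i = R_x(i) - R_y(i); compute d_i^2.
  (4-2)^2=4, (1-1)^2=0, (3-3)^2=0, (6-5)^2=1, (2-4)^2=4, (5-6)^2=1
sum(d^2) = 10.
Step 3: rho = 1 - 6*10 / (6*(6^2 - 1)) = 1 - 60/210 = 0.714286.
Step 4: Under H0, t = rho * sqrt((n-2)/(1-rho^2)) = 2.0412 ~ t(4).
Step 5: Two-sided p-value from the t-distribution with 4 df = 0.110787.
Step 6: alpha = 0.1. fail to reject H0.

rho = 0.7143, p = 0.110787, fail to reject H0 at alpha = 0.1.


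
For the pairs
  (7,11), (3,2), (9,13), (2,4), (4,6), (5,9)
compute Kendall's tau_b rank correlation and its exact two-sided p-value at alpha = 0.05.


Step 1: Enumerate the 15 unordered pairs (i,j) with i<j and classify each by sign(x_j-x_i) * sign(y_j-y_i).
  (1,2):dx=-4,dy=-9->C; (1,3):dx=+2,dy=+2->C; (1,4):dx=-5,dy=-7->C; (1,5):dx=-3,dy=-5->C
  (1,6):dx=-2,dy=-2->C; (2,3):dx=+6,dy=+11->C; (2,4):dx=-1,dy=+2->D; (2,5):dx=+1,dy=+4->C
  (2,6):dx=+2,dy=+7->C; (3,4):dx=-7,dy=-9->C; (3,5):dx=-5,dy=-7->C; (3,6):dx=-4,dy=-4->C
  (4,5):dx=+2,dy=+2->C; (4,6):dx=+3,dy=+5->C; (5,6):dx=+1,dy=+3->C
Step 2: C = 14, D = 1, total pairs = 15.
Step 3: tau = (C - D)/(n(n-1)/2) = (14 - 1)/15 = 0.866667.
Step 4: Exact two-sided p-value (enumerate n! = 720 permutations of y under H0): p = 0.016667.
Step 5: alpha = 0.05. reject H0.

tau_b = 0.8667 (C=14, D=1), p = 0.016667, reject H0.


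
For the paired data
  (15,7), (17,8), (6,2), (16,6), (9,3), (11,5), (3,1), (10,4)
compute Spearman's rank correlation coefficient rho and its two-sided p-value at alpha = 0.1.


Step 1: Rank x and y separately (midranks; no ties here).
rank(x): 15->6, 17->8, 6->2, 16->7, 9->3, 11->5, 3->1, 10->4
rank(y): 7->7, 8->8, 2->2, 6->6, 3->3, 5->5, 1->1, 4->4
Step 2: d_i = R_x(i) - R_y(i); compute d_i^2.
  (6-7)^2=1, (8-8)^2=0, (2-2)^2=0, (7-6)^2=1, (3-3)^2=0, (5-5)^2=0, (1-1)^2=0, (4-4)^2=0
sum(d^2) = 2.
Step 3: rho = 1 - 6*2 / (8*(8^2 - 1)) = 1 - 12/504 = 0.976190.
Step 4: Under H0, t = rho * sqrt((n-2)/(1-rho^2)) = 11.0235 ~ t(6).
Step 5: Two-sided p-value from the t-distribution with 6 df = 0.000033.
Step 6: alpha = 0.1. reject H0.

rho = 0.9762, p = 0.000033, reject H0 at alpha = 0.1.


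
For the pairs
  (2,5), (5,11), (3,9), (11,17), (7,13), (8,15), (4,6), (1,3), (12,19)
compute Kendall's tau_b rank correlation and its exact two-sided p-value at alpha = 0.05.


Step 1: Enumerate the 36 unordered pairs (i,j) with i<j and classify each by sign(x_j-x_i) * sign(y_j-y_i).
  (1,2):dx=+3,dy=+6->C; (1,3):dx=+1,dy=+4->C; (1,4):dx=+9,dy=+12->C; (1,5):dx=+5,dy=+8->C
  (1,6):dx=+6,dy=+10->C; (1,7):dx=+2,dy=+1->C; (1,8):dx=-1,dy=-2->C; (1,9):dx=+10,dy=+14->C
  (2,3):dx=-2,dy=-2->C; (2,4):dx=+6,dy=+6->C; (2,5):dx=+2,dy=+2->C; (2,6):dx=+3,dy=+4->C
  (2,7):dx=-1,dy=-5->C; (2,8):dx=-4,dy=-8->C; (2,9):dx=+7,dy=+8->C; (3,4):dx=+8,dy=+8->C
  (3,5):dx=+4,dy=+4->C; (3,6):dx=+5,dy=+6->C; (3,7):dx=+1,dy=-3->D; (3,8):dx=-2,dy=-6->C
  (3,9):dx=+9,dy=+10->C; (4,5):dx=-4,dy=-4->C; (4,6):dx=-3,dy=-2->C; (4,7):dx=-7,dy=-11->C
  (4,8):dx=-10,dy=-14->C; (4,9):dx=+1,dy=+2->C; (5,6):dx=+1,dy=+2->C; (5,7):dx=-3,dy=-7->C
  (5,8):dx=-6,dy=-10->C; (5,9):dx=+5,dy=+6->C; (6,7):dx=-4,dy=-9->C; (6,8):dx=-7,dy=-12->C
  (6,9):dx=+4,dy=+4->C; (7,8):dx=-3,dy=-3->C; (7,9):dx=+8,dy=+13->C; (8,9):dx=+11,dy=+16->C
Step 2: C = 35, D = 1, total pairs = 36.
Step 3: tau = (C - D)/(n(n-1)/2) = (35 - 1)/36 = 0.944444.
Step 4: Exact two-sided p-value (enumerate n! = 362880 permutations of y under H0): p = 0.000050.
Step 5: alpha = 0.05. reject H0.

tau_b = 0.9444 (C=35, D=1), p = 0.000050, reject H0.


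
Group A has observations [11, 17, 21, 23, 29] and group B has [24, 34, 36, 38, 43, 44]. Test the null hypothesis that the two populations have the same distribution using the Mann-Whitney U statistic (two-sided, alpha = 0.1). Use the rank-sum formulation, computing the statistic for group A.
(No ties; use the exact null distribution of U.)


Step 1: Combine and sort all 11 observations; assign midranks.
sorted (value, group): (11,X), (17,X), (21,X), (23,X), (24,Y), (29,X), (34,Y), (36,Y), (38,Y), (43,Y), (44,Y)
ranks: 11->1, 17->2, 21->3, 23->4, 24->5, 29->6, 34->7, 36->8, 38->9, 43->10, 44->11
Step 2: Rank sum for X: R1 = 1 + 2 + 3 + 4 + 6 = 16.
Step 3: U_X = R1 - n1(n1+1)/2 = 16 - 5*6/2 = 16 - 15 = 1.
       U_Y = n1*n2 - U_X = 30 - 1 = 29.
Step 4: No ties, so the exact null distribution of U (based on enumerating the C(11,5) = 462 equally likely rank assignments) gives the two-sided p-value.
Step 5: p-value = 0.008658; compare to alpha = 0.1. reject H0.

U_X = 1, p = 0.008658, reject H0 at alpha = 0.1.


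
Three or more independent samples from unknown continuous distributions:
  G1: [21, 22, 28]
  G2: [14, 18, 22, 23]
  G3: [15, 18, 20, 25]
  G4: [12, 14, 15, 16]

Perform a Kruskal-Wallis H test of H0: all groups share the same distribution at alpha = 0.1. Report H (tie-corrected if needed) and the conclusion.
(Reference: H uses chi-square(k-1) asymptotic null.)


Step 1: Combine all N = 15 observations and assign midranks.
sorted (value, group, rank): (12,G4,1), (14,G2,2.5), (14,G4,2.5), (15,G3,4.5), (15,G4,4.5), (16,G4,6), (18,G2,7.5), (18,G3,7.5), (20,G3,9), (21,G1,10), (22,G1,11.5), (22,G2,11.5), (23,G2,13), (25,G3,14), (28,G1,15)
Step 2: Sum ranks within each group.
R_1 = 36.5 (n_1 = 3)
R_2 = 34.5 (n_2 = 4)
R_3 = 35 (n_3 = 4)
R_4 = 14 (n_4 = 4)
Step 3: H = 12/(N(N+1)) * sum(R_i^2/n_i) - 3(N+1)
     = 12/(15*16) * (36.5^2/3 + 34.5^2/4 + 35^2/4 + 14^2/4) - 3*16
     = 0.050000 * 1096.9 - 48
     = 6.844792.
Step 4: Ties present; correction factor C = 1 - 24/(15^3 - 15) = 0.992857. Corrected H = 6.844792 / 0.992857 = 6.894035.
Step 5: Under H0, H ~ chi^2(3); p-value = 0.075353.
Step 6: alpha = 0.1. reject H0.

H = 6.8940, df = 3, p = 0.075353, reject H0.


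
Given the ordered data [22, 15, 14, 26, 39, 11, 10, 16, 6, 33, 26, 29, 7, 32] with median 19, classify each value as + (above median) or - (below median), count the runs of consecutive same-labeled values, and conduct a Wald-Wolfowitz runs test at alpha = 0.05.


Step 1: Compute median = 19; label A = above, B = below.
Labels in order: ABBAABBBBAAABA  (n_A = 7, n_B = 7)
Step 2: Count runs R = 7.
Step 3: Under H0 (random ordering), E[R] = 2*n_A*n_B/(n_A+n_B) + 1 = 2*7*7/14 + 1 = 8.0000.
        Var[R] = 2*n_A*n_B*(2*n_A*n_B - n_A - n_B) / ((n_A+n_B)^2 * (n_A+n_B-1)) = 8232/2548 = 3.2308.
        SD[R] = 1.7974.
Step 4: Continuity-corrected z = (R + 0.5 - E[R]) / SD[R] = (7 + 0.5 - 8.0000) / 1.7974 = -0.2782.
Step 5: Two-sided p-value via normal approximation = 2*(1 - Phi(|z|)) = 0.780879.
Step 6: alpha = 0.05. fail to reject H0.

R = 7, z = -0.2782, p = 0.780879, fail to reject H0.


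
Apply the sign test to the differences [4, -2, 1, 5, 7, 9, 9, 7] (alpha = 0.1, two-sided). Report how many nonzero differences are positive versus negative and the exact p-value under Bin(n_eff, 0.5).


Step 1: Discard zero differences. Original n = 8; n_eff = number of nonzero differences = 8.
Nonzero differences (with sign): +4, -2, +1, +5, +7, +9, +9, +7
Step 2: Count signs: positive = 7, negative = 1.
Step 3: Under H0: P(positive) = 0.5, so the number of positives S ~ Bin(8, 0.5).
Step 4: Two-sided exact p-value = sum of Bin(8,0.5) probabilities at or below the observed probability = 0.070312.
Step 5: alpha = 0.1. reject H0.

n_eff = 8, pos = 7, neg = 1, p = 0.070312, reject H0.


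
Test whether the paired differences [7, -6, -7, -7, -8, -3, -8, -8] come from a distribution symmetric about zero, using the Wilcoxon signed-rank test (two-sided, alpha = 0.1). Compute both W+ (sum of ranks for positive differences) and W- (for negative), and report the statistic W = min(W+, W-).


Step 1: Drop any zero differences (none here) and take |d_i|.
|d| = [7, 6, 7, 7, 8, 3, 8, 8]
Step 2: Midrank |d_i| (ties get averaged ranks).
ranks: |7|->4, |6|->2, |7|->4, |7|->4, |8|->7, |3|->1, |8|->7, |8|->7
Step 3: Attach original signs; sum ranks with positive sign and with negative sign.
W+ = 4 = 4
W- = 2 + 4 + 4 + 7 + 1 + 7 + 7 = 32
(Check: W+ + W- = 36 should equal n(n+1)/2 = 36.)
Step 4: Test statistic W = min(W+, W-) = 4.
Step 5: Ties in |d|, so use the tie-corrected normal approximation.
        E[W] = n(n+1)/4 = 8*9/4 = 18.
        Tie groups: |d|=7 (t=3), |d|=8 (t=3); sum(t^3 - t) = 48.
        Var[W] = n(n+1)(2n+1)/24 - sum(t^3-t)/48 = 1224/24 - 48/48 = 50.
        z = (W - E[W]) / sqrt(Var[W]) = (4 - 18) / 7.0711 = -1.9799.
        Two-sided p = 2*Phi(z) = 0.047715.
Step 6: alpha = 0.1. reject H0.

W+ = 4, W- = 32, W = min = 4, p = 0.047715, reject H0.


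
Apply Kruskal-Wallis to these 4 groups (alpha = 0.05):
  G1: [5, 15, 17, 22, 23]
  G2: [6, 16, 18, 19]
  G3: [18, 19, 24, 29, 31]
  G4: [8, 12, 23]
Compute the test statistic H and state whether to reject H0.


Step 1: Combine all N = 17 observations and assign midranks.
sorted (value, group, rank): (5,G1,1), (6,G2,2), (8,G4,3), (12,G4,4), (15,G1,5), (16,G2,6), (17,G1,7), (18,G2,8.5), (18,G3,8.5), (19,G2,10.5), (19,G3,10.5), (22,G1,12), (23,G1,13.5), (23,G4,13.5), (24,G3,15), (29,G3,16), (31,G3,17)
Step 2: Sum ranks within each group.
R_1 = 38.5 (n_1 = 5)
R_2 = 27 (n_2 = 4)
R_3 = 67 (n_3 = 5)
R_4 = 20.5 (n_4 = 3)
Step 3: H = 12/(N(N+1)) * sum(R_i^2/n_i) - 3(N+1)
     = 12/(17*18) * (38.5^2/5 + 27^2/4 + 67^2/5 + 20.5^2/3) - 3*18
     = 0.039216 * 1516.58 - 54
     = 5.473856.
Step 4: Ties present; correction factor C = 1 - 18/(17^3 - 17) = 0.996324. Corrected H = 5.473856 / 0.996324 = 5.494055.
Step 5: Under H0, H ~ chi^2(3); p-value = 0.138995.
Step 6: alpha = 0.05. fail to reject H0.

H = 5.4941, df = 3, p = 0.138995, fail to reject H0.


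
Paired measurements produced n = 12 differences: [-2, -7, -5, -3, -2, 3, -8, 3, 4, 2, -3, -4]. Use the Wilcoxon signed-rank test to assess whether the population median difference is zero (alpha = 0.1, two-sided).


Step 1: Drop any zero differences (none here) and take |d_i|.
|d| = [2, 7, 5, 3, 2, 3, 8, 3, 4, 2, 3, 4]
Step 2: Midrank |d_i| (ties get averaged ranks).
ranks: |2|->2, |7|->11, |5|->10, |3|->5.5, |2|->2, |3|->5.5, |8|->12, |3|->5.5, |4|->8.5, |2|->2, |3|->5.5, |4|->8.5
Step 3: Attach original signs; sum ranks with positive sign and with negative sign.
W+ = 5.5 + 5.5 + 8.5 + 2 = 21.5
W- = 2 + 11 + 10 + 5.5 + 2 + 12 + 5.5 + 8.5 = 56.5
(Check: W+ + W- = 78 should equal n(n+1)/2 = 78.)
Step 4: Test statistic W = min(W+, W-) = 21.5.
Step 5: Ties in |d|, so use the tie-corrected normal approximation.
        E[W] = n(n+1)/4 = 12*13/4 = 39.
        Tie groups: |d|=2 (t=3), |d|=3 (t=4), |d|=4 (t=2); sum(t^3 - t) = 90.
        Var[W] = n(n+1)(2n+1)/24 - sum(t^3-t)/48 = 3900/24 - 90/48 = 160.625.
        z = (W - E[W]) / sqrt(Var[W]) = (21.5 - 39) / 12.6738 = -1.3808.
        Two-sided p = 2*Phi(z) = 0.167340.
Step 6: alpha = 0.1. fail to reject H0.

W+ = 21.5, W- = 56.5, W = min = 21.5, p = 0.167340, fail to reject H0.


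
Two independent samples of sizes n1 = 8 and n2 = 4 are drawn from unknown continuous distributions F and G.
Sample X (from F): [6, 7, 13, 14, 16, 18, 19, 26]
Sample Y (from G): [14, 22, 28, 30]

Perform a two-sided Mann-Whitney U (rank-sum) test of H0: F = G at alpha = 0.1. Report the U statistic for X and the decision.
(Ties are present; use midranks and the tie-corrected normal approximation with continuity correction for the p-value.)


Step 1: Combine and sort all 12 observations; assign midranks.
sorted (value, group): (6,X), (7,X), (13,X), (14,X), (14,Y), (16,X), (18,X), (19,X), (22,Y), (26,X), (28,Y), (30,Y)
ranks: 6->1, 7->2, 13->3, 14->4.5, 14->4.5, 16->6, 18->7, 19->8, 22->9, 26->10, 28->11, 30->12
Step 2: Rank sum for X: R1 = 1 + 2 + 3 + 4.5 + 6 + 7 + 8 + 10 = 41.5.
Step 3: U_X = R1 - n1(n1+1)/2 = 41.5 - 8*9/2 = 41.5 - 36 = 5.5.
       U_Y = n1*n2 - U_X = 32 - 5.5 = 26.5.
Step 4: Ties are present, so use the tie-corrected normal approximation (with continuity correction) for the p-value.
Step 5: p-value = 0.088869; compare to alpha = 0.1. reject H0.

U_X = 5.5, p = 0.088869, reject H0 at alpha = 0.1.


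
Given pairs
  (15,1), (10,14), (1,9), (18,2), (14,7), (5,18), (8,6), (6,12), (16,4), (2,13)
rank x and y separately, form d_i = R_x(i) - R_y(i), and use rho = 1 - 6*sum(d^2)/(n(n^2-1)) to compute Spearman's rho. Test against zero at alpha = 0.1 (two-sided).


Step 1: Rank x and y separately (midranks; no ties here).
rank(x): 15->8, 10->6, 1->1, 18->10, 14->7, 5->3, 8->5, 6->4, 16->9, 2->2
rank(y): 1->1, 14->9, 9->6, 2->2, 7->5, 18->10, 6->4, 12->7, 4->3, 13->8
Step 2: d_i = R_x(i) - R_y(i); compute d_i^2.
  (8-1)^2=49, (6-9)^2=9, (1-6)^2=25, (10-2)^2=64, (7-5)^2=4, (3-10)^2=49, (5-4)^2=1, (4-7)^2=9, (9-3)^2=36, (2-8)^2=36
sum(d^2) = 282.
Step 3: rho = 1 - 6*282 / (10*(10^2 - 1)) = 1 - 1692/990 = -0.709091.
Step 4: Under H0, t = rho * sqrt((n-2)/(1-rho^2)) = -2.8444 ~ t(8).
Step 5: Two-sided p-value from the t-distribution with 8 df = 0.021666.
Step 6: alpha = 0.1. reject H0.

rho = -0.7091, p = 0.021666, reject H0 at alpha = 0.1.


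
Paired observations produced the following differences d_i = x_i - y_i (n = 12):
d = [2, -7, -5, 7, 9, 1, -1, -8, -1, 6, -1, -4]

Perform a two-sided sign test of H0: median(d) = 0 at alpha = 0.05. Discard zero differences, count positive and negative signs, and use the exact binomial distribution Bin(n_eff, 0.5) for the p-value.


Step 1: Discard zero differences. Original n = 12; n_eff = number of nonzero differences = 12.
Nonzero differences (with sign): +2, -7, -5, +7, +9, +1, -1, -8, -1, +6, -1, -4
Step 2: Count signs: positive = 5, negative = 7.
Step 3: Under H0: P(positive) = 0.5, so the number of positives S ~ Bin(12, 0.5).
Step 4: Two-sided exact p-value = sum of Bin(12,0.5) probabilities at or below the observed probability = 0.774414.
Step 5: alpha = 0.05. fail to reject H0.

n_eff = 12, pos = 5, neg = 7, p = 0.774414, fail to reject H0.


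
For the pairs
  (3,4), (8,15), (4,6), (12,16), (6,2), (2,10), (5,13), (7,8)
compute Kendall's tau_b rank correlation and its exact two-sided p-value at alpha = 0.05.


Step 1: Enumerate the 28 unordered pairs (i,j) with i<j and classify each by sign(x_j-x_i) * sign(y_j-y_i).
  (1,2):dx=+5,dy=+11->C; (1,3):dx=+1,dy=+2->C; (1,4):dx=+9,dy=+12->C; (1,5):dx=+3,dy=-2->D
  (1,6):dx=-1,dy=+6->D; (1,7):dx=+2,dy=+9->C; (1,8):dx=+4,dy=+4->C; (2,3):dx=-4,dy=-9->C
  (2,4):dx=+4,dy=+1->C; (2,5):dx=-2,dy=-13->C; (2,6):dx=-6,dy=-5->C; (2,7):dx=-3,dy=-2->C
  (2,8):dx=-1,dy=-7->C; (3,4):dx=+8,dy=+10->C; (3,5):dx=+2,dy=-4->D; (3,6):dx=-2,dy=+4->D
  (3,7):dx=+1,dy=+7->C; (3,8):dx=+3,dy=+2->C; (4,5):dx=-6,dy=-14->C; (4,6):dx=-10,dy=-6->C
  (4,7):dx=-7,dy=-3->C; (4,8):dx=-5,dy=-8->C; (5,6):dx=-4,dy=+8->D; (5,7):dx=-1,dy=+11->D
  (5,8):dx=+1,dy=+6->C; (6,7):dx=+3,dy=+3->C; (6,8):dx=+5,dy=-2->D; (7,8):dx=+2,dy=-5->D
Step 2: C = 20, D = 8, total pairs = 28.
Step 3: tau = (C - D)/(n(n-1)/2) = (20 - 8)/28 = 0.428571.
Step 4: Exact two-sided p-value (enumerate n! = 40320 permutations of y under H0): p = 0.178869.
Step 5: alpha = 0.05. fail to reject H0.

tau_b = 0.4286 (C=20, D=8), p = 0.178869, fail to reject H0.


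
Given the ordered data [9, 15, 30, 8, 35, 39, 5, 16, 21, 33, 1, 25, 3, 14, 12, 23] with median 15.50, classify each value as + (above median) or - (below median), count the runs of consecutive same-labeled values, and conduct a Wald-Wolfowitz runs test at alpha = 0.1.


Step 1: Compute median = 15.50; label A = above, B = below.
Labels in order: BBABAABAAABABBBA  (n_A = 8, n_B = 8)
Step 2: Count runs R = 10.
Step 3: Under H0 (random ordering), E[R] = 2*n_A*n_B/(n_A+n_B) + 1 = 2*8*8/16 + 1 = 9.0000.
        Var[R] = 2*n_A*n_B*(2*n_A*n_B - n_A - n_B) / ((n_A+n_B)^2 * (n_A+n_B-1)) = 14336/3840 = 3.7333.
        SD[R] = 1.9322.
Step 4: Continuity-corrected z = (R - 0.5 - E[R]) / SD[R] = (10 - 0.5 - 9.0000) / 1.9322 = 0.2588.
Step 5: Two-sided p-value via normal approximation = 2*(1 - Phi(|z|)) = 0.795809.
Step 6: alpha = 0.1. fail to reject H0.

R = 10, z = 0.2588, p = 0.795809, fail to reject H0.


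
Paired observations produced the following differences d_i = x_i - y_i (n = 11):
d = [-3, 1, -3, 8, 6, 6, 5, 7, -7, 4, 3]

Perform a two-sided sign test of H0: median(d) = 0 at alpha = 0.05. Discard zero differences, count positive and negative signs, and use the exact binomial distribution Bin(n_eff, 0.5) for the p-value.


Step 1: Discard zero differences. Original n = 11; n_eff = number of nonzero differences = 11.
Nonzero differences (with sign): -3, +1, -3, +8, +6, +6, +5, +7, -7, +4, +3
Step 2: Count signs: positive = 8, negative = 3.
Step 3: Under H0: P(positive) = 0.5, so the number of positives S ~ Bin(11, 0.5).
Step 4: Two-sided exact p-value = sum of Bin(11,0.5) probabilities at or below the observed probability = 0.226562.
Step 5: alpha = 0.05. fail to reject H0.

n_eff = 11, pos = 8, neg = 3, p = 0.226562, fail to reject H0.


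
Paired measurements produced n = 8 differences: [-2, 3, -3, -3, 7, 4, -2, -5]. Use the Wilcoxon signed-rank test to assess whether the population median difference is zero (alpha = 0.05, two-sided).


Step 1: Drop any zero differences (none here) and take |d_i|.
|d| = [2, 3, 3, 3, 7, 4, 2, 5]
Step 2: Midrank |d_i| (ties get averaged ranks).
ranks: |2|->1.5, |3|->4, |3|->4, |3|->4, |7|->8, |4|->6, |2|->1.5, |5|->7
Step 3: Attach original signs; sum ranks with positive sign and with negative sign.
W+ = 4 + 8 + 6 = 18
W- = 1.5 + 4 + 4 + 1.5 + 7 = 18
(Check: W+ + W- = 36 should equal n(n+1)/2 = 36.)
Step 4: Test statistic W = min(W+, W-) = 18.
Step 5: Ties in |d|, so use the tie-corrected normal approximation.
        E[W] = n(n+1)/4 = 8*9/4 = 18.
        Tie groups: |d|=2 (t=2), |d|=3 (t=3); sum(t^3 - t) = 30.
        Var[W] = n(n+1)(2n+1)/24 - sum(t^3-t)/48 = 1224/24 - 30/48 = 50.375.
        z = (W - E[W]) / sqrt(Var[W]) = (18 - 18) / 7.0975 = 0.0000.
        Two-sided p = 2*Phi(z) = 1.000000.
Step 6: alpha = 0.05. fail to reject H0.

W+ = 18, W- = 18, W = min = 18, p = 1.000000, fail to reject H0.


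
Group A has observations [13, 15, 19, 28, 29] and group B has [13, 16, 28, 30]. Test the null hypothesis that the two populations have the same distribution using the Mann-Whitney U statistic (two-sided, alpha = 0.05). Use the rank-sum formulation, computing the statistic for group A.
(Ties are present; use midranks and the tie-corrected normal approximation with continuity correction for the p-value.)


Step 1: Combine and sort all 9 observations; assign midranks.
sorted (value, group): (13,X), (13,Y), (15,X), (16,Y), (19,X), (28,X), (28,Y), (29,X), (30,Y)
ranks: 13->1.5, 13->1.5, 15->3, 16->4, 19->5, 28->6.5, 28->6.5, 29->8, 30->9
Step 2: Rank sum for X: R1 = 1.5 + 3 + 5 + 6.5 + 8 = 24.
Step 3: U_X = R1 - n1(n1+1)/2 = 24 - 5*6/2 = 24 - 15 = 9.
       U_Y = n1*n2 - U_X = 20 - 9 = 11.
Step 4: Ties are present, so use the tie-corrected normal approximation (with continuity correction) for the p-value.
Step 5: p-value = 0.901705; compare to alpha = 0.05. fail to reject H0.

U_X = 9, p = 0.901705, fail to reject H0 at alpha = 0.05.


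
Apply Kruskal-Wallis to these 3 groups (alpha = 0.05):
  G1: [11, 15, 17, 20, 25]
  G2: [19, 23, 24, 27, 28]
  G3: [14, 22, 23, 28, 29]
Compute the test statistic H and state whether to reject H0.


Step 1: Combine all N = 15 observations and assign midranks.
sorted (value, group, rank): (11,G1,1), (14,G3,2), (15,G1,3), (17,G1,4), (19,G2,5), (20,G1,6), (22,G3,7), (23,G2,8.5), (23,G3,8.5), (24,G2,10), (25,G1,11), (27,G2,12), (28,G2,13.5), (28,G3,13.5), (29,G3,15)
Step 2: Sum ranks within each group.
R_1 = 25 (n_1 = 5)
R_2 = 49 (n_2 = 5)
R_3 = 46 (n_3 = 5)
Step 3: H = 12/(N(N+1)) * sum(R_i^2/n_i) - 3(N+1)
     = 12/(15*16) * (25^2/5 + 49^2/5 + 46^2/5) - 3*16
     = 0.050000 * 1028.4 - 48
     = 3.420000.
Step 4: Ties present; correction factor C = 1 - 12/(15^3 - 15) = 0.996429. Corrected H = 3.420000 / 0.996429 = 3.432258.
Step 5: Under H0, H ~ chi^2(2); p-value = 0.179761.
Step 6: alpha = 0.05. fail to reject H0.

H = 3.4323, df = 2, p = 0.179761, fail to reject H0.


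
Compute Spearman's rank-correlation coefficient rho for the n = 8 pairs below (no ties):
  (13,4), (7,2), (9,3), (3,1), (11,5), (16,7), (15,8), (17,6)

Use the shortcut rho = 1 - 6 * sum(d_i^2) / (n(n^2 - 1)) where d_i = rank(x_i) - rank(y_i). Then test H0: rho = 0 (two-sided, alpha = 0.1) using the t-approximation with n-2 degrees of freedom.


Step 1: Rank x and y separately (midranks; no ties here).
rank(x): 13->5, 7->2, 9->3, 3->1, 11->4, 16->7, 15->6, 17->8
rank(y): 4->4, 2->2, 3->3, 1->1, 5->5, 7->7, 8->8, 6->6
Step 2: d_i = R_x(i) - R_y(i); compute d_i^2.
  (5-4)^2=1, (2-2)^2=0, (3-3)^2=0, (1-1)^2=0, (4-5)^2=1, (7-7)^2=0, (6-8)^2=4, (8-6)^2=4
sum(d^2) = 10.
Step 3: rho = 1 - 6*10 / (8*(8^2 - 1)) = 1 - 60/504 = 0.880952.
Step 4: Under H0, t = rho * sqrt((n-2)/(1-rho^2)) = 4.5601 ~ t(6).
Step 5: Two-sided p-value from the t-distribution with 6 df = 0.003850.
Step 6: alpha = 0.1. reject H0.

rho = 0.8810, p = 0.003850, reject H0 at alpha = 0.1.


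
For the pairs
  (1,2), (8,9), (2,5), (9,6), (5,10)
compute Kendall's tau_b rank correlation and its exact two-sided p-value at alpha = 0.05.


Step 1: Enumerate the 10 unordered pairs (i,j) with i<j and classify each by sign(x_j-x_i) * sign(y_j-y_i).
  (1,2):dx=+7,dy=+7->C; (1,3):dx=+1,dy=+3->C; (1,4):dx=+8,dy=+4->C; (1,5):dx=+4,dy=+8->C
  (2,3):dx=-6,dy=-4->C; (2,4):dx=+1,dy=-3->D; (2,5):dx=-3,dy=+1->D; (3,4):dx=+7,dy=+1->C
  (3,5):dx=+3,dy=+5->C; (4,5):dx=-4,dy=+4->D
Step 2: C = 7, D = 3, total pairs = 10.
Step 3: tau = (C - D)/(n(n-1)/2) = (7 - 3)/10 = 0.400000.
Step 4: Exact two-sided p-value (enumerate n! = 120 permutations of y under H0): p = 0.483333.
Step 5: alpha = 0.05. fail to reject H0.

tau_b = 0.4000 (C=7, D=3), p = 0.483333, fail to reject H0.


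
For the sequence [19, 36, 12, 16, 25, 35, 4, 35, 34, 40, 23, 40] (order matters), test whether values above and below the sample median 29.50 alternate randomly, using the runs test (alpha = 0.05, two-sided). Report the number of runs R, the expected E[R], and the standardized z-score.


Step 1: Compute median = 29.50; label A = above, B = below.
Labels in order: BABBBABAAABA  (n_A = 6, n_B = 6)
Step 2: Count runs R = 8.
Step 3: Under H0 (random ordering), E[R] = 2*n_A*n_B/(n_A+n_B) + 1 = 2*6*6/12 + 1 = 7.0000.
        Var[R] = 2*n_A*n_B*(2*n_A*n_B - n_A - n_B) / ((n_A+n_B)^2 * (n_A+n_B-1)) = 4320/1584 = 2.7273.
        SD[R] = 1.6514.
Step 4: Continuity-corrected z = (R - 0.5 - E[R]) / SD[R] = (8 - 0.5 - 7.0000) / 1.6514 = 0.3028.
Step 5: Two-sided p-value via normal approximation = 2*(1 - Phi(|z|)) = 0.762069.
Step 6: alpha = 0.05. fail to reject H0.

R = 8, z = 0.3028, p = 0.762069, fail to reject H0.


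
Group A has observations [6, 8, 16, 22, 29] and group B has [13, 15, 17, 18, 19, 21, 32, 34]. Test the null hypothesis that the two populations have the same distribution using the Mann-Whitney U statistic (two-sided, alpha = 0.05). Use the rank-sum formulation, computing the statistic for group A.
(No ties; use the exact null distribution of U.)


Step 1: Combine and sort all 13 observations; assign midranks.
sorted (value, group): (6,X), (8,X), (13,Y), (15,Y), (16,X), (17,Y), (18,Y), (19,Y), (21,Y), (22,X), (29,X), (32,Y), (34,Y)
ranks: 6->1, 8->2, 13->3, 15->4, 16->5, 17->6, 18->7, 19->8, 21->9, 22->10, 29->11, 32->12, 34->13
Step 2: Rank sum for X: R1 = 1 + 2 + 5 + 10 + 11 = 29.
Step 3: U_X = R1 - n1(n1+1)/2 = 29 - 5*6/2 = 29 - 15 = 14.
       U_Y = n1*n2 - U_X = 40 - 14 = 26.
Step 4: No ties, so the exact null distribution of U (based on enumerating the C(13,5) = 1287 equally likely rank assignments) gives the two-sided p-value.
Step 5: p-value = 0.435120; compare to alpha = 0.05. fail to reject H0.

U_X = 14, p = 0.435120, fail to reject H0 at alpha = 0.05.


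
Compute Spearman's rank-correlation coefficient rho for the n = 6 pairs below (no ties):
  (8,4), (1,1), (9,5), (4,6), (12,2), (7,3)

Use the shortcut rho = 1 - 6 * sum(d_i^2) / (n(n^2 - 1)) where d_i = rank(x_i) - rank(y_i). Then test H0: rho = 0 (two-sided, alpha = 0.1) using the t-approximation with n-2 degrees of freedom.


Step 1: Rank x and y separately (midranks; no ties here).
rank(x): 8->4, 1->1, 9->5, 4->2, 12->6, 7->3
rank(y): 4->4, 1->1, 5->5, 6->6, 2->2, 3->3
Step 2: d_i = R_x(i) - R_y(i); compute d_i^2.
  (4-4)^2=0, (1-1)^2=0, (5-5)^2=0, (2-6)^2=16, (6-2)^2=16, (3-3)^2=0
sum(d^2) = 32.
Step 3: rho = 1 - 6*32 / (6*(6^2 - 1)) = 1 - 192/210 = 0.085714.
Step 4: Under H0, t = rho * sqrt((n-2)/(1-rho^2)) = 0.1721 ~ t(4).
Step 5: Two-sided p-value from the t-distribution with 4 df = 0.871743.
Step 6: alpha = 0.1. fail to reject H0.

rho = 0.0857, p = 0.871743, fail to reject H0 at alpha = 0.1.


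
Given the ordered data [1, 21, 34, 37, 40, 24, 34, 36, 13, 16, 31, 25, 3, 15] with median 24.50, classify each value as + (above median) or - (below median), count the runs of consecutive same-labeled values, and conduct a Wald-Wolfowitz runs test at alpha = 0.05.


Step 1: Compute median = 24.50; label A = above, B = below.
Labels in order: BBAAABAABBAABB  (n_A = 7, n_B = 7)
Step 2: Count runs R = 7.
Step 3: Under H0 (random ordering), E[R] = 2*n_A*n_B/(n_A+n_B) + 1 = 2*7*7/14 + 1 = 8.0000.
        Var[R] = 2*n_A*n_B*(2*n_A*n_B - n_A - n_B) / ((n_A+n_B)^2 * (n_A+n_B-1)) = 8232/2548 = 3.2308.
        SD[R] = 1.7974.
Step 4: Continuity-corrected z = (R + 0.5 - E[R]) / SD[R] = (7 + 0.5 - 8.0000) / 1.7974 = -0.2782.
Step 5: Two-sided p-value via normal approximation = 2*(1 - Phi(|z|)) = 0.780879.
Step 6: alpha = 0.05. fail to reject H0.

R = 7, z = -0.2782, p = 0.780879, fail to reject H0.


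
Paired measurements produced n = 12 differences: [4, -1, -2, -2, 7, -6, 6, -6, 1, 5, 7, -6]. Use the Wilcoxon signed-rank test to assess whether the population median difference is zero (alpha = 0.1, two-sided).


Step 1: Drop any zero differences (none here) and take |d_i|.
|d| = [4, 1, 2, 2, 7, 6, 6, 6, 1, 5, 7, 6]
Step 2: Midrank |d_i| (ties get averaged ranks).
ranks: |4|->5, |1|->1.5, |2|->3.5, |2|->3.5, |7|->11.5, |6|->8.5, |6|->8.5, |6|->8.5, |1|->1.5, |5|->6, |7|->11.5, |6|->8.5
Step 3: Attach original signs; sum ranks with positive sign and with negative sign.
W+ = 5 + 11.5 + 8.5 + 1.5 + 6 + 11.5 = 44
W- = 1.5 + 3.5 + 3.5 + 8.5 + 8.5 + 8.5 = 34
(Check: W+ + W- = 78 should equal n(n+1)/2 = 78.)
Step 4: Test statistic W = min(W+, W-) = 34.
Step 5: Ties in |d|, so use the tie-corrected normal approximation.
        E[W] = n(n+1)/4 = 12*13/4 = 39.
        Tie groups: |d|=1 (t=2), |d|=2 (t=2), |d|=6 (t=4), |d|=7 (t=2); sum(t^3 - t) = 78.
        Var[W] = n(n+1)(2n+1)/24 - sum(t^3-t)/48 = 3900/24 - 78/48 = 160.875.
        z = (W - E[W]) / sqrt(Var[W]) = (34 - 39) / 12.6837 = -0.3942.
        Two-sided p = 2*Phi(z) = 0.693427.
Step 6: alpha = 0.1. fail to reject H0.

W+ = 44, W- = 34, W = min = 34, p = 0.693427, fail to reject H0.


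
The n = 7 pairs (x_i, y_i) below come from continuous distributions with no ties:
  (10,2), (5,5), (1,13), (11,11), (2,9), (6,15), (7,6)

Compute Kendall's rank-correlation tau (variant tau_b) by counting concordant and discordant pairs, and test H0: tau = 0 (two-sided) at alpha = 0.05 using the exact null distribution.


Step 1: Enumerate the 21 unordered pairs (i,j) with i<j and classify each by sign(x_j-x_i) * sign(y_j-y_i).
  (1,2):dx=-5,dy=+3->D; (1,3):dx=-9,dy=+11->D; (1,4):dx=+1,dy=+9->C; (1,5):dx=-8,dy=+7->D
  (1,6):dx=-4,dy=+13->D; (1,7):dx=-3,dy=+4->D; (2,3):dx=-4,dy=+8->D; (2,4):dx=+6,dy=+6->C
  (2,5):dx=-3,dy=+4->D; (2,6):dx=+1,dy=+10->C; (2,7):dx=+2,dy=+1->C; (3,4):dx=+10,dy=-2->D
  (3,5):dx=+1,dy=-4->D; (3,6):dx=+5,dy=+2->C; (3,7):dx=+6,dy=-7->D; (4,5):dx=-9,dy=-2->C
  (4,6):dx=-5,dy=+4->D; (4,7):dx=-4,dy=-5->C; (5,6):dx=+4,dy=+6->C; (5,7):dx=+5,dy=-3->D
  (6,7):dx=+1,dy=-9->D
Step 2: C = 8, D = 13, total pairs = 21.
Step 3: tau = (C - D)/(n(n-1)/2) = (8 - 13)/21 = -0.238095.
Step 4: Exact two-sided p-value (enumerate n! = 5040 permutations of y under H0): p = 0.561905.
Step 5: alpha = 0.05. fail to reject H0.

tau_b = -0.2381 (C=8, D=13), p = 0.561905, fail to reject H0.


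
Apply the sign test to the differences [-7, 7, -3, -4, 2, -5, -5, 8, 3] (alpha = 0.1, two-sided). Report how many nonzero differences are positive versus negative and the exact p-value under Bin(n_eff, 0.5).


Step 1: Discard zero differences. Original n = 9; n_eff = number of nonzero differences = 9.
Nonzero differences (with sign): -7, +7, -3, -4, +2, -5, -5, +8, +3
Step 2: Count signs: positive = 4, negative = 5.
Step 3: Under H0: P(positive) = 0.5, so the number of positives S ~ Bin(9, 0.5).
Step 4: Two-sided exact p-value = sum of Bin(9,0.5) probabilities at or below the observed probability = 1.000000.
Step 5: alpha = 0.1. fail to reject H0.

n_eff = 9, pos = 4, neg = 5, p = 1.000000, fail to reject H0.


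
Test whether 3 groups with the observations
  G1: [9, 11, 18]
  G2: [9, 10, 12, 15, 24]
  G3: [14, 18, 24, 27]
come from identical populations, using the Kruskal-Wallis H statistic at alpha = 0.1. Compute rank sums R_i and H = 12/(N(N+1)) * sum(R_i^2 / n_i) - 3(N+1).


Step 1: Combine all N = 12 observations and assign midranks.
sorted (value, group, rank): (9,G1,1.5), (9,G2,1.5), (10,G2,3), (11,G1,4), (12,G2,5), (14,G3,6), (15,G2,7), (18,G1,8.5), (18,G3,8.5), (24,G2,10.5), (24,G3,10.5), (27,G3,12)
Step 2: Sum ranks within each group.
R_1 = 14 (n_1 = 3)
R_2 = 27 (n_2 = 5)
R_3 = 37 (n_3 = 4)
Step 3: H = 12/(N(N+1)) * sum(R_i^2/n_i) - 3(N+1)
     = 12/(12*13) * (14^2/3 + 27^2/5 + 37^2/4) - 3*13
     = 0.076923 * 553.383 - 39
     = 3.567949.
Step 4: Ties present; correction factor C = 1 - 18/(12^3 - 12) = 0.989510. Corrected H = 3.567949 / 0.989510 = 3.605771.
Step 5: Under H0, H ~ chi^2(2); p-value = 0.164823.
Step 6: alpha = 0.1. fail to reject H0.

H = 3.6058, df = 2, p = 0.164823, fail to reject H0.


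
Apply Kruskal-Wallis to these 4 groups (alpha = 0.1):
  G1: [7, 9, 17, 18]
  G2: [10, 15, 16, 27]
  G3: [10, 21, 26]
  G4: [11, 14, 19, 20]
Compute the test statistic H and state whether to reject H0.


Step 1: Combine all N = 15 observations and assign midranks.
sorted (value, group, rank): (7,G1,1), (9,G1,2), (10,G2,3.5), (10,G3,3.5), (11,G4,5), (14,G4,6), (15,G2,7), (16,G2,8), (17,G1,9), (18,G1,10), (19,G4,11), (20,G4,12), (21,G3,13), (26,G3,14), (27,G2,15)
Step 2: Sum ranks within each group.
R_1 = 22 (n_1 = 4)
R_2 = 33.5 (n_2 = 4)
R_3 = 30.5 (n_3 = 3)
R_4 = 34 (n_4 = 4)
Step 3: H = 12/(N(N+1)) * sum(R_i^2/n_i) - 3(N+1)
     = 12/(15*16) * (22^2/4 + 33.5^2/4 + 30.5^2/3 + 34^2/4) - 3*16
     = 0.050000 * 1000.65 - 48
     = 2.032292.
Step 4: Ties present; correction factor C = 1 - 6/(15^3 - 15) = 0.998214. Corrected H = 2.032292 / 0.998214 = 2.035927.
Step 5: Under H0, H ~ chi^2(3); p-value = 0.564983.
Step 6: alpha = 0.1. fail to reject H0.

H = 2.0359, df = 3, p = 0.564983, fail to reject H0.


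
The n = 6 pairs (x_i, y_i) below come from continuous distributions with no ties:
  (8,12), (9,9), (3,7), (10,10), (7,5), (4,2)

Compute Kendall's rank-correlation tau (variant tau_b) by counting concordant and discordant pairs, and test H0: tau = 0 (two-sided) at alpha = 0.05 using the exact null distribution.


Step 1: Enumerate the 15 unordered pairs (i,j) with i<j and classify each by sign(x_j-x_i) * sign(y_j-y_i).
  (1,2):dx=+1,dy=-3->D; (1,3):dx=-5,dy=-5->C; (1,4):dx=+2,dy=-2->D; (1,5):dx=-1,dy=-7->C
  (1,6):dx=-4,dy=-10->C; (2,3):dx=-6,dy=-2->C; (2,4):dx=+1,dy=+1->C; (2,5):dx=-2,dy=-4->C
  (2,6):dx=-5,dy=-7->C; (3,4):dx=+7,dy=+3->C; (3,5):dx=+4,dy=-2->D; (3,6):dx=+1,dy=-5->D
  (4,5):dx=-3,dy=-5->C; (4,6):dx=-6,dy=-8->C; (5,6):dx=-3,dy=-3->C
Step 2: C = 11, D = 4, total pairs = 15.
Step 3: tau = (C - D)/(n(n-1)/2) = (11 - 4)/15 = 0.466667.
Step 4: Exact two-sided p-value (enumerate n! = 720 permutations of y under H0): p = 0.272222.
Step 5: alpha = 0.05. fail to reject H0.

tau_b = 0.4667 (C=11, D=4), p = 0.272222, fail to reject H0.
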